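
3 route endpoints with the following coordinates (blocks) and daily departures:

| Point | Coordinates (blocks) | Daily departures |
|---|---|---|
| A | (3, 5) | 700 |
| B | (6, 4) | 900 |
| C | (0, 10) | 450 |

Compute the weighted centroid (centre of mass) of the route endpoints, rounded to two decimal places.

The minimiser of Σwᵢ‖p−pᵢ‖² is the weighted centroid p* = (Σwᵢpᵢ)/(Σwᵢ).
Σwᵢ = 2050.
Σwᵢxᵢ = 700·3 + 900·6 + 450·0 = 7500.
Σwᵢyᵢ = 700·5 + 900·4 + 450·10 = 11600.
x* = 7500/2050 = 3.66, y* = 11600/2050 = 5.66.

(3.66, 5.66)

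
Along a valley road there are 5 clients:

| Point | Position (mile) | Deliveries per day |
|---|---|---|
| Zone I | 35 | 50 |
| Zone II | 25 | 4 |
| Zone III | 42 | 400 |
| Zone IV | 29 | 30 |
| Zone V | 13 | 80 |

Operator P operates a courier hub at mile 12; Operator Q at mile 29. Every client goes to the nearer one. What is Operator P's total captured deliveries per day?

80

The indifferent point is the midpoint (12+29)/2 = 20.5; clients left of it (closer to Operator P at 12) go to Operator P, those right go to Operator Q.
  Zone V at 13 (w=80) → Operator P
  Zone II at 25 (w=4) → Operator Q
  Zone IV at 29 (w=30) → Operator Q
  Zone I at 35 (w=50) → Operator Q
  Zone III at 42 (w=400) → Operator Q
Operator P captures 80; Operator Q captures 484.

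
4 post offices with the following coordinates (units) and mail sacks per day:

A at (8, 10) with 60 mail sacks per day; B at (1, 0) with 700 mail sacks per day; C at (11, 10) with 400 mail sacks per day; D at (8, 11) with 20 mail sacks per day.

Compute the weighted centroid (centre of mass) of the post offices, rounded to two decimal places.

The minimiser of Σwᵢ‖p−pᵢ‖² is the weighted centroid p* = (Σwᵢpᵢ)/(Σwᵢ).
Σwᵢ = 1180.
Σwᵢxᵢ = 60·8 + 700·1 + 400·11 + 20·8 = 5740.
Σwᵢyᵢ = 60·10 + 700·0 + 400·10 + 20·11 = 4820.
x* = 5740/1180 = 4.86, y* = 4820/1180 = 4.08.

(4.86, 4.08)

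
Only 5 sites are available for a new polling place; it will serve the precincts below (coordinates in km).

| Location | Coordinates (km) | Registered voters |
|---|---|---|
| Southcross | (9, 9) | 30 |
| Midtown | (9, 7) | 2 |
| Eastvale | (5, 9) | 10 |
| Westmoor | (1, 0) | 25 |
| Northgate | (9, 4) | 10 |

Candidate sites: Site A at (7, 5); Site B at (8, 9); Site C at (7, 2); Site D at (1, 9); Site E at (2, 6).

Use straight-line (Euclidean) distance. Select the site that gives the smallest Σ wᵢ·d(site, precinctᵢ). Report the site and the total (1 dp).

Total weighted distance at each candidate:
  Site A (7, 5): total = 402.2
  Site B (8, 9): total = 400.5
  Site C (7, 2): total = 488.4
  Site D (1, 9): total = 615.8
  Site E (2, 6): total = 509.9
Minimum is at Site B with total 400.5 km.

Site B, total 400.5 km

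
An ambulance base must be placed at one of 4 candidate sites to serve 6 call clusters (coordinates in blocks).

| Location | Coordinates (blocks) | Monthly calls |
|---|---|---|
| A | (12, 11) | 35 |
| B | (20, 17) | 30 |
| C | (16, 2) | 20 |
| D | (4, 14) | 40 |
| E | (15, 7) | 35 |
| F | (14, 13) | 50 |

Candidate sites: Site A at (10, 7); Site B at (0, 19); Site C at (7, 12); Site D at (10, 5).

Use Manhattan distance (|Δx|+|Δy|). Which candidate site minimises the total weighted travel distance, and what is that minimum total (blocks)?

Total weighted distance at each candidate:
  Site A (10, 7): total = 2225
  Site B (0, 19): total = 4325
  Site C (7, 12): total = 2185
  Site D (10, 5): total = 2565
Minimum is at Site C with total 2185 blocks.

Site C, total 2185 blocks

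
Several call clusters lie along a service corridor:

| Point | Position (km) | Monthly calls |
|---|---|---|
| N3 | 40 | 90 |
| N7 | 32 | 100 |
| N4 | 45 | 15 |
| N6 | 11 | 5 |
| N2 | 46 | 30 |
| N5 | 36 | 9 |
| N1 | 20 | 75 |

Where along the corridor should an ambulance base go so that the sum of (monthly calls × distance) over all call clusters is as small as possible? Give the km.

x = 32

For a sum of weighted absolute distances on a line, the optimum is the weighted median (not the mean). Total weight W = 324; half-weight = 162.
Sort by position and accumulate weight:
  km 11 (N6, w=5) → cum 5
  km 20 (N1, w=75) → cum 80
  km 32 (N7, w=100) → cum 180  ≥ 162 → median here
  km 36 (N5, w=9) → cum 189
  km 40 (N3, w=90) → cum 279
  km 45 (N4, w=15) → cum 294
  km 46 (N2, w=30) → cum 324
Optimal location: km 32.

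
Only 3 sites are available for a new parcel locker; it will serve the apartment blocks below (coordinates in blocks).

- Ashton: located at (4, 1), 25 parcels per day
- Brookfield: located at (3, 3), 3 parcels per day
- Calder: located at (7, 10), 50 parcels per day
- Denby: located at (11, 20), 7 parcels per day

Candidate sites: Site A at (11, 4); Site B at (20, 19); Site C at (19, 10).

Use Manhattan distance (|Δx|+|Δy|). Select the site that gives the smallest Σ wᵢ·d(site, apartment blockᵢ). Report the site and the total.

Total weighted distance at each candidate:
  Site A (11, 4): total = 889
  Site B (20, 19): total = 2119
  Site C (19, 10): total = 1395
Minimum is at Site A with total 889 blocks.

Site A, total 889 blocks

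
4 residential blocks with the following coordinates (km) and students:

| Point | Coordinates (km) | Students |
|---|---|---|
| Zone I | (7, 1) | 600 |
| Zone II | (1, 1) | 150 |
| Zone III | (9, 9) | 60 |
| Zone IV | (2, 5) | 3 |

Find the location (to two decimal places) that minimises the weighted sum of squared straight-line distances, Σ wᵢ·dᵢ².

(6.02, 1.61)

The minimiser of Σwᵢ‖p−pᵢ‖² is the weighted centroid p* = (Σwᵢpᵢ)/(Σwᵢ).
Σwᵢ = 813.
Σwᵢxᵢ = 600·7 + 150·1 + 60·9 + 3·2 = 4896.
Σwᵢyᵢ = 600·1 + 150·1 + 60·9 + 3·5 = 1305.
x* = 4896/813 = 6.02, y* = 1305/813 = 1.61.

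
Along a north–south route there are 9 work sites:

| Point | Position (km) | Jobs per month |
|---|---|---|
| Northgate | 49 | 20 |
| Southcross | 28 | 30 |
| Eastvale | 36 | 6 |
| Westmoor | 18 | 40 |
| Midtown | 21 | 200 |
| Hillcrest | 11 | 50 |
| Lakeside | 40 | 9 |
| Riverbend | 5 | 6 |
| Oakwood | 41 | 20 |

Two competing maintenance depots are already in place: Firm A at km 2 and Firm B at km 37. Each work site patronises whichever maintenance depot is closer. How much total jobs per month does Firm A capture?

The indifferent point is the midpoint (2+37)/2 = 19.5; work sites left of it (closer to Firm A at 2) go to Firm A, those right go to Firm B.
  Riverbend at 5 (w=6) → Firm A
  Hillcrest at 11 (w=50) → Firm A
  Westmoor at 18 (w=40) → Firm A
  Midtown at 21 (w=200) → Firm B
  Southcross at 28 (w=30) → Firm B
  Eastvale at 36 (w=6) → Firm B
  Lakeside at 40 (w=9) → Firm B
  Oakwood at 41 (w=20) → Firm B
  Northgate at 49 (w=20) → Firm B
Firm A captures 96; Firm B captures 285.

96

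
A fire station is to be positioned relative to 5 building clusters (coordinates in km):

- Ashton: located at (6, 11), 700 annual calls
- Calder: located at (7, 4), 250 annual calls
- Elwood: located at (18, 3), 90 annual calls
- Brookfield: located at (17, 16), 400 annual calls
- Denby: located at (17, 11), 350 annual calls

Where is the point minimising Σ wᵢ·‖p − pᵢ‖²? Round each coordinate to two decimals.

(11.35, 10.74)

The minimiser of Σwᵢ‖p−pᵢ‖² is the weighted centroid p* = (Σwᵢpᵢ)/(Σwᵢ).
Σwᵢ = 1790.
Σwᵢxᵢ = 700·6 + 250·7 + 90·18 + 400·17 + 350·17 = 20320.
Σwᵢyᵢ = 700·11 + 250·4 + 90·3 + 400·16 + 350·11 = 19220.
x* = 20320/1790 = 11.35, y* = 19220/1790 = 10.74.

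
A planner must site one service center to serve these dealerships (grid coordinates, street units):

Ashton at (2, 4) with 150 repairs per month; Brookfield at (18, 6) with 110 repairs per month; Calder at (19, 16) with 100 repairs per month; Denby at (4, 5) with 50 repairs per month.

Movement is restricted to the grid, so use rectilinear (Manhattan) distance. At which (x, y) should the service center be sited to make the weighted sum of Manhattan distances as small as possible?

(18, 6)

Manhattan distance separates: Σwᵢ(|x−xᵢ|+|y−yᵢ|) = Σwᵢ|x−xᵢ| + Σwᵢ|y−yᵢ|, so x and y are optimised independently as 1-D weighted medians.
Total weight W = 410; half = 205.
x-coordinate, sorted with cumulative weight:
  x=2 (Ashton, w=150) cum 150
  x=4 (Denby, w=50) cum 200
  x=18 (Brookfield, w=110) cum 310  ← median
  x=19 (Calder, w=100) cum 410
⇒ x* = 18
y-coordinate, sorted with cumulative weight:
  y=4 (Ashton, w=150) cum 150
  y=5 (Denby, w=50) cum 200
  y=6 (Brookfield, w=110) cum 310  ← median
  y=16 (Calder, w=100) cum 410
⇒ y* = 6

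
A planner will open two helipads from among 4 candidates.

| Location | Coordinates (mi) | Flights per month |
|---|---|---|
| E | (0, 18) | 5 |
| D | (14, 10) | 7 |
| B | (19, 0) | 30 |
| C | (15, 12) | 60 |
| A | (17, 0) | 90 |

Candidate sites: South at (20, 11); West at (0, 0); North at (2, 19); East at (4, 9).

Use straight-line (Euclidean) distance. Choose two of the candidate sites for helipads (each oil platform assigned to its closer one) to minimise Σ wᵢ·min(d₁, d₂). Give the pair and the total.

{South, North}, total 1717.2

Evaluate every pair (each demand assigned to the nearer of the two):
  {South, North}: total = 1717.2
  {South, East}: total = 1755.3
  {South, West}: total = 1796.0
  {North, East}: total = 2713.4
  {West, East}: total = 2751.5
  {West, North}: total = 3102.1
Best pair: {South, North} with total 1717.2.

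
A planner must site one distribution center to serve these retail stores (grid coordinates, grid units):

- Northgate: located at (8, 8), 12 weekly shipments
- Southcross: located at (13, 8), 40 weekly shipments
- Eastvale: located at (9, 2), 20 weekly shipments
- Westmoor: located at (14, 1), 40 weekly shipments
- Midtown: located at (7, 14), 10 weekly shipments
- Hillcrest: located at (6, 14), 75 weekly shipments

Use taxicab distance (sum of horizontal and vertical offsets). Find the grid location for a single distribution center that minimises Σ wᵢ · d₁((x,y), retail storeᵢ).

(9, 8)

Manhattan distance separates: Σwᵢ(|x−xᵢ|+|y−yᵢ|) = Σwᵢ|x−xᵢ| + Σwᵢ|y−yᵢ|, so x and y are optimised independently as 1-D weighted medians.
Total weight W = 197; half = 98.5.
x-coordinate, sorted with cumulative weight:
  x=6 (Hillcrest, w=75) cum 75
  x=7 (Midtown, w=10) cum 85
  x=8 (Northgate, w=12) cum 97
  x=9 (Eastvale, w=20) cum 117  ← median
  x=13 (Southcross, w=40) cum 157
  x=14 (Westmoor, w=40) cum 197
⇒ x* = 9
y-coordinate, sorted with cumulative weight:
  y=1 (Westmoor, w=40) cum 40
  y=2 (Eastvale, w=20) cum 60
  y=8 (Northgate, w=12) cum 72
  y=8 (Southcross, w=40) cum 112  ← median
  y=14 (Midtown, w=10) cum 122
  y=14 (Hillcrest, w=75) cum 197
⇒ y* = 8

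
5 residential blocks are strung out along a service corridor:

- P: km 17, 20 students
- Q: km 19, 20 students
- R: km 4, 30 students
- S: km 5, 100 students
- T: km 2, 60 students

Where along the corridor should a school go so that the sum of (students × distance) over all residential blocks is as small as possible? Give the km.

x = 5

For a sum of weighted absolute distances on a line, the optimum is the weighted median (not the mean). Total weight W = 230; half-weight = 115.
Sort by position and accumulate weight:
  km 2 (T, w=60) → cum 60
  km 4 (R, w=30) → cum 90
  km 5 (S, w=100) → cum 190  ≥ 115 → median here
  km 17 (P, w=20) → cum 210
  km 19 (Q, w=20) → cum 230
Optimal location: km 5.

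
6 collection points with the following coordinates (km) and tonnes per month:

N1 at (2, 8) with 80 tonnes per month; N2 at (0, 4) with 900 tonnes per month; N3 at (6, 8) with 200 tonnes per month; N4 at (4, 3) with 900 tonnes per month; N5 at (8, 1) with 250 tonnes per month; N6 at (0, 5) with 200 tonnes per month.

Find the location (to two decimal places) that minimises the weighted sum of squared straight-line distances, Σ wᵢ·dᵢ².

The minimiser of Σwᵢ‖p−pᵢ‖² is the weighted centroid p* = (Σwᵢpᵢ)/(Σwᵢ).
Σwᵢ = 2530.
Σwᵢxᵢ = 80·2 + 900·0 + 200·6 + 900·4 + 250·8 + 200·0 = 6960.
Σwᵢyᵢ = 80·8 + 900·4 + 200·8 + 900·3 + 250·1 + 200·5 = 9790.
x* = 6960/2530 = 2.75, y* = 9790/2530 = 3.87.

(2.75, 3.87)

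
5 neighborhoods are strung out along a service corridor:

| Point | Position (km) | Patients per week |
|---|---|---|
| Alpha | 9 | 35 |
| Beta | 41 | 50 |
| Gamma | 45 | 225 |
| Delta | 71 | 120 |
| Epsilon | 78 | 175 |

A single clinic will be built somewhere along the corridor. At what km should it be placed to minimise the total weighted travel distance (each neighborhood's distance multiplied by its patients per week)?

For a sum of weighted absolute distances on a line, the optimum is the weighted median (not the mean). Total weight W = 605; half-weight = 302.5.
Sort by position and accumulate weight:
  km 9 (Alpha, w=35) → cum 35
  km 41 (Beta, w=50) → cum 85
  km 45 (Gamma, w=225) → cum 310  ≥ 302.5 → median here
  km 71 (Delta, w=120) → cum 430
  km 78 (Epsilon, w=175) → cum 605
Optimal location: km 45.

x = 45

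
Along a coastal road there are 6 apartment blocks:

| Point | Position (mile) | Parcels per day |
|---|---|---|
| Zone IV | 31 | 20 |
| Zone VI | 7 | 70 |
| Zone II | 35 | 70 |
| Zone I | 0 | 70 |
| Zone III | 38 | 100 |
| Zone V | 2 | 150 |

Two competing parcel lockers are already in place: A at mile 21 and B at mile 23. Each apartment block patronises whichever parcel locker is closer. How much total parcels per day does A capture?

The indifferent point is the midpoint (21+23)/2 = 22; apartment blocks left of it (closer to A at 21) go to A, those right go to B.
  Zone I at 0 (w=70) → A
  Zone V at 2 (w=150) → A
  Zone VI at 7 (w=70) → A
  Zone IV at 31 (w=20) → B
  Zone II at 35 (w=70) → B
  Zone III at 38 (w=100) → B
A captures 290; B captures 190.

290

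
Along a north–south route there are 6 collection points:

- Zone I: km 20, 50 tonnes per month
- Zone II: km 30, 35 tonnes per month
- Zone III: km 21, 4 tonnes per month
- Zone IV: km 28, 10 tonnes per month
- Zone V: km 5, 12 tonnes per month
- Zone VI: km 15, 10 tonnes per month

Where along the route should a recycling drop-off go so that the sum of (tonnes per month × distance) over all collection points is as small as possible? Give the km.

x = 20

For a sum of weighted absolute distances on a line, the optimum is the weighted median (not the mean). Total weight W = 121; half-weight = 60.5.
Sort by position and accumulate weight:
  km 5 (Zone V, w=12) → cum 12
  km 15 (Zone VI, w=10) → cum 22
  km 20 (Zone I, w=50) → cum 72  ≥ 60.5 → median here
  km 21 (Zone III, w=4) → cum 76
  km 28 (Zone IV, w=10) → cum 86
  km 30 (Zone II, w=35) → cum 121
Optimal location: km 20.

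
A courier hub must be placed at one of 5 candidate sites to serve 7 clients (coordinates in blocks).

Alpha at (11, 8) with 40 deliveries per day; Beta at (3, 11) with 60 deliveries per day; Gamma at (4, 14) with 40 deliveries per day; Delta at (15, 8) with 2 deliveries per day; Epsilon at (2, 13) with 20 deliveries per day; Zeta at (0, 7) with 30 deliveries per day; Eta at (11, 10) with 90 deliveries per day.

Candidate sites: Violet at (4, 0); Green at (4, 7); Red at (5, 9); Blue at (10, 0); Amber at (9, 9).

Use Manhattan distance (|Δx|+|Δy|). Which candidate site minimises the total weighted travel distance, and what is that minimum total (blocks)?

Red, total 1762 blocks

Total weighted distance at each candidate:
  Violet (4, 0): total = 4078
  Green (4, 7): total = 2104
  Red (5, 9): total = 1762
  Blue (10, 0): total = 4186
  Amber (9, 9): total = 1834
Minimum is at Red with total 1762 blocks.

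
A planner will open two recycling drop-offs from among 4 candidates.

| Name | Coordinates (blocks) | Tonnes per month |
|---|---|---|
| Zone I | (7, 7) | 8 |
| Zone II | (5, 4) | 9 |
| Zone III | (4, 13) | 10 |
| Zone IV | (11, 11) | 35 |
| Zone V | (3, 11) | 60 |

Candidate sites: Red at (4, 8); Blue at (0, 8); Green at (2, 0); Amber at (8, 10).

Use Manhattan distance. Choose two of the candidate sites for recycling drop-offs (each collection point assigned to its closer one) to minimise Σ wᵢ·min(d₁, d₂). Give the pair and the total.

{Red, Amber}, total 507

Evaluate every pair (each demand assigned to the nearer of the two):
  {Red, Amber}: total = 507
  {Green, Amber}: total = 665
  {Blue, Amber}: total = 683
  {Red, Blue}: total = 717
  {Red, Green}: total = 717
  {Blue, Green}: total = 1067
Best pair: {Red, Amber} with total 507.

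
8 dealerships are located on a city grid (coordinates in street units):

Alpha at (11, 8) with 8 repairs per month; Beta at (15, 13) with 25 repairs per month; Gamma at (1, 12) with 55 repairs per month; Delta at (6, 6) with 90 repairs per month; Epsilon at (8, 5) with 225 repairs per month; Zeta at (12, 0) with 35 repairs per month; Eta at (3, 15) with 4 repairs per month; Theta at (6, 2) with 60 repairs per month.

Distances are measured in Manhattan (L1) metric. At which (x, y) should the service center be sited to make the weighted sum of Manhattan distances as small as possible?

(8, 5)

Manhattan distance separates: Σwᵢ(|x−xᵢ|+|y−yᵢ|) = Σwᵢ|x−xᵢ| + Σwᵢ|y−yᵢ|, so x and y are optimised independently as 1-D weighted medians.
Total weight W = 502; half = 251.
x-coordinate, sorted with cumulative weight:
  x=1 (Gamma, w=55) cum 55
  x=3 (Eta, w=4) cum 59
  x=6 (Delta, w=90) cum 149
  x=6 (Theta, w=60) cum 209
  x=8 (Epsilon, w=225) cum 434  ← median
  x=11 (Alpha, w=8) cum 442
  x=12 (Zeta, w=35) cum 477
  x=15 (Beta, w=25) cum 502
⇒ x* = 8
y-coordinate, sorted with cumulative weight:
  y=0 (Zeta, w=35) cum 35
  y=2 (Theta, w=60) cum 95
  y=5 (Epsilon, w=225) cum 320  ← median
  y=6 (Delta, w=90) cum 410
  y=8 (Alpha, w=8) cum 418
  y=12 (Gamma, w=55) cum 473
  y=13 (Beta, w=25) cum 498
  y=15 (Eta, w=4) cum 502
⇒ y* = 5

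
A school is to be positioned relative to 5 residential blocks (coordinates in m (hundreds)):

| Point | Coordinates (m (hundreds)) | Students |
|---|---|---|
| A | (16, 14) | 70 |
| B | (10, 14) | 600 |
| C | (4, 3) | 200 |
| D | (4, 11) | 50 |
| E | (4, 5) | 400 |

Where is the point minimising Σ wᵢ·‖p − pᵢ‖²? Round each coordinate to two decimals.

(7.36, 9.49)

The minimiser of Σwᵢ‖p−pᵢ‖² is the weighted centroid p* = (Σwᵢpᵢ)/(Σwᵢ).
Σwᵢ = 1320.
Σwᵢxᵢ = 70·16 + 600·10 + 200·4 + 50·4 + 400·4 = 9720.
Σwᵢyᵢ = 70·14 + 600·14 + 200·3 + 50·11 + 400·5 = 12530.
x* = 9720/1320 = 7.36, y* = 12530/1320 = 9.49.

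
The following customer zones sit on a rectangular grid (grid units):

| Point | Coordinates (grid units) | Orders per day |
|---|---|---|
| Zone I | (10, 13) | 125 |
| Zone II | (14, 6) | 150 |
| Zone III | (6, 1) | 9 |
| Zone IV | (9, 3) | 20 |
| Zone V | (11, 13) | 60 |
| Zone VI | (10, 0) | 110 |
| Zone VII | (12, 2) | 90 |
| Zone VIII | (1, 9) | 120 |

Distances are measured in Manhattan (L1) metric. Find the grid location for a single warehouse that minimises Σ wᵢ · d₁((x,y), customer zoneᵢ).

(10, 6)

Manhattan distance separates: Σwᵢ(|x−xᵢ|+|y−yᵢ|) = Σwᵢ|x−xᵢ| + Σwᵢ|y−yᵢ|, so x and y are optimised independently as 1-D weighted medians.
Total weight W = 684; half = 342.
x-coordinate, sorted with cumulative weight:
  x=1 (Zone VIII, w=120) cum 120
  x=6 (Zone III, w=9) cum 129
  x=9 (Zone IV, w=20) cum 149
  x=10 (Zone I, w=125) cum 274
  x=10 (Zone VI, w=110) cum 384  ← median
  x=11 (Zone V, w=60) cum 444
  x=12 (Zone VII, w=90) cum 534
  x=14 (Zone II, w=150) cum 684
⇒ x* = 10
y-coordinate, sorted with cumulative weight:
  y=0 (Zone VI, w=110) cum 110
  y=1 (Zone III, w=9) cum 119
  y=2 (Zone VII, w=90) cum 209
  y=3 (Zone IV, w=20) cum 229
  y=6 (Zone II, w=150) cum 379  ← median
  y=9 (Zone VIII, w=120) cum 499
  y=13 (Zone I, w=125) cum 624
  y=13 (Zone V, w=60) cum 684
⇒ y* = 6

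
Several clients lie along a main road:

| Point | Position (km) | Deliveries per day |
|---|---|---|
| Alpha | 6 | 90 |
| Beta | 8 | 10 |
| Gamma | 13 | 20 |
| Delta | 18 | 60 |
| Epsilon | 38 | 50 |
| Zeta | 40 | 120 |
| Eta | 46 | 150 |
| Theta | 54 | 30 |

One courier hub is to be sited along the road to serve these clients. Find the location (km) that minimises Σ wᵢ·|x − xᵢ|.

x = 40

For a sum of weighted absolute distances on a line, the optimum is the weighted median (not the mean). Total weight W = 530; half-weight = 265.
Sort by position and accumulate weight:
  km 6 (Alpha, w=90) → cum 90
  km 8 (Beta, w=10) → cum 100
  km 13 (Gamma, w=20) → cum 120
  km 18 (Delta, w=60) → cum 180
  km 38 (Epsilon, w=50) → cum 230
  km 40 (Zeta, w=120) → cum 350  ≥ 265 → median here
  km 46 (Eta, w=150) → cum 500
  km 54 (Theta, w=30) → cum 530
Optimal location: km 40.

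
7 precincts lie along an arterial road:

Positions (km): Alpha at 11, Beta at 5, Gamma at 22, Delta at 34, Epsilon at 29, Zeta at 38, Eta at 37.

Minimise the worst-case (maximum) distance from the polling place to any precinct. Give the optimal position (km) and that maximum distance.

The 1-center on a line is the midpoint of the two extreme points: leftmost at 5, rightmost at 38.
Optimal location = (5 + 38)/2 = 21.5; maximum distance = (38 − 5)/2 = 16.5.

location 21.5, max distance 16.5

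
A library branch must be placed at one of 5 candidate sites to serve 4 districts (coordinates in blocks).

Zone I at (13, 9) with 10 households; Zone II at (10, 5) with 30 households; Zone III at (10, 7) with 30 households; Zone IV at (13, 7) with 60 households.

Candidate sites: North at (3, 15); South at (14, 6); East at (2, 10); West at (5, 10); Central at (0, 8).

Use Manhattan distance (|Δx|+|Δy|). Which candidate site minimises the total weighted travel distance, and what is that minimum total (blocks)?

South, total 460 blocks

Total weighted distance at each candidate:
  North (3, 15): total = 2200
  South (14, 6): total = 460
  East (2, 10): total = 1680
  West (5, 10): total = 1290
  Central (0, 8): total = 1700
Minimum is at South with total 460 blocks.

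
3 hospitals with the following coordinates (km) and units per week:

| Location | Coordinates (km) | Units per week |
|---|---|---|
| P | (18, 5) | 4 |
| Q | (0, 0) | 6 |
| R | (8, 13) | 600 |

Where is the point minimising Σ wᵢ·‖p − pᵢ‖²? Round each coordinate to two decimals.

(7.99, 12.82)

The minimiser of Σwᵢ‖p−pᵢ‖² is the weighted centroid p* = (Σwᵢpᵢ)/(Σwᵢ).
Σwᵢ = 610.
Σwᵢxᵢ = 4·18 + 6·0 + 600·8 = 4872.
Σwᵢyᵢ = 4·5 + 6·0 + 600·13 = 7820.
x* = 4872/610 = 7.99, y* = 7820/610 = 12.82.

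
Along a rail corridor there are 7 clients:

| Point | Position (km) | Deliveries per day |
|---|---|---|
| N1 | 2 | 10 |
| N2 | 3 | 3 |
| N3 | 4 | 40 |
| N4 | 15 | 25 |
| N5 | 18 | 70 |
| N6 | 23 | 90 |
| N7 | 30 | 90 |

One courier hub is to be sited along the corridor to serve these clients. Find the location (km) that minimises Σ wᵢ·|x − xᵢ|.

For a sum of weighted absolute distances on a line, the optimum is the weighted median (not the mean). Total weight W = 328; half-weight = 164.
Sort by position and accumulate weight:
  km 2 (N1, w=10) → cum 10
  km 3 (N2, w=3) → cum 13
  km 4 (N3, w=40) → cum 53
  km 15 (N4, w=25) → cum 78
  km 18 (N5, w=70) → cum 148
  km 23 (N6, w=90) → cum 238  ≥ 164 → median here
  km 30 (N7, w=90) → cum 328
Optimal location: km 23.

x = 23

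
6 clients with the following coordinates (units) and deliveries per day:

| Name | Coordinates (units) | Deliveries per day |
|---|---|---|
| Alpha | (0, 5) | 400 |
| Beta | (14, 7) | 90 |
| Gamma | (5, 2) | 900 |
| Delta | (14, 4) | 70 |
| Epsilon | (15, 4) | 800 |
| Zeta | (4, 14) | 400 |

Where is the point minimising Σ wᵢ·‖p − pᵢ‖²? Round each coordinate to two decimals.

(7.65, 5.08)

The minimiser of Σwᵢ‖p−pᵢ‖² is the weighted centroid p* = (Σwᵢpᵢ)/(Σwᵢ).
Σwᵢ = 2660.
Σwᵢxᵢ = 400·0 + 90·14 + 900·5 + 70·14 + 800·15 + 400·4 = 20340.
Σwᵢyᵢ = 400·5 + 90·7 + 900·2 + 70·4 + 800·4 + 400·14 = 13510.
x* = 20340/2660 = 7.65, y* = 13510/2660 = 5.08.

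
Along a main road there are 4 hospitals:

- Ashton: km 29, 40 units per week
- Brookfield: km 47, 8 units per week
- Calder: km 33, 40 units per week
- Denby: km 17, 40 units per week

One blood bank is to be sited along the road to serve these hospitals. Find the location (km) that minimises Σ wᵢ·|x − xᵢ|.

x = 29

For a sum of weighted absolute distances on a line, the optimum is the weighted median (not the mean). Total weight W = 128; half-weight = 64.
Sort by position and accumulate weight:
  km 17 (Denby, w=40) → cum 40
  km 29 (Ashton, w=40) → cum 80  ≥ 64 → median here
  km 33 (Calder, w=40) → cum 120
  km 47 (Brookfield, w=8) → cum 128
Optimal location: km 29.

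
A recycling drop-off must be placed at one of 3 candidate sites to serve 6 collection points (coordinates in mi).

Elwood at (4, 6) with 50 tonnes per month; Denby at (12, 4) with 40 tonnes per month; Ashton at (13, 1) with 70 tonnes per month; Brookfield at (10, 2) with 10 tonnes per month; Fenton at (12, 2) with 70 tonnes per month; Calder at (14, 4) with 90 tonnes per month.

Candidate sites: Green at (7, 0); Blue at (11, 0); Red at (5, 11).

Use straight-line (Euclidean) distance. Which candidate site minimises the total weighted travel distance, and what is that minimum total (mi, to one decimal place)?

Total weighted distance at each candidate:
  Green (7, 0): total = 2155.9
  Blue (11, 0): total = 1411.3
  Red (5, 11): total = 3474.6
Minimum is at Blue with total 1411.3 mi.

Blue, total 1411.3 mi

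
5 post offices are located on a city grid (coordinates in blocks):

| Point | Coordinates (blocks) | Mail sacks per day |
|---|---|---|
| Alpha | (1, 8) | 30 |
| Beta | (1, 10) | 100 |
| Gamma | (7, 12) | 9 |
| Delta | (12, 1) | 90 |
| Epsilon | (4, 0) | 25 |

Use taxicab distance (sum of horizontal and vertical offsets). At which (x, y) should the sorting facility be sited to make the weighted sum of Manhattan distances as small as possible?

Manhattan distance separates: Σwᵢ(|x−xᵢ|+|y−yᵢ|) = Σwᵢ|x−xᵢ| + Σwᵢ|y−yᵢ|, so x and y are optimised independently as 1-D weighted medians.
Total weight W = 254; half = 127.
x-coordinate, sorted with cumulative weight:
  x=1 (Alpha, w=30) cum 30
  x=1 (Beta, w=100) cum 130  ← median
  x=4 (Epsilon, w=25) cum 155
  x=7 (Gamma, w=9) cum 164
  x=12 (Delta, w=90) cum 254
⇒ x* = 1
y-coordinate, sorted with cumulative weight:
  y=0 (Epsilon, w=25) cum 25
  y=1 (Delta, w=90) cum 115
  y=8 (Alpha, w=30) cum 145  ← median
  y=10 (Beta, w=100) cum 245
  y=12 (Gamma, w=9) cum 254
⇒ y* = 8

(1, 8)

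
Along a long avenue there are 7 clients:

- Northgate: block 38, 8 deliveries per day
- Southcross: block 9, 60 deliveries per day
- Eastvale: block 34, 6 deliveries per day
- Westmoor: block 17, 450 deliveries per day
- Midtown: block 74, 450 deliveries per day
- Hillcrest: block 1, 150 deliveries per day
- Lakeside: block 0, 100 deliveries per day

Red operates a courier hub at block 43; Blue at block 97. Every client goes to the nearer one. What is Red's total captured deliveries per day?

The indifferent point is the midpoint (43+97)/2 = 70; clients left of it (closer to Red at 43) go to Red, those right go to Blue.
  Lakeside at 0 (w=100) → Red
  Hillcrest at 1 (w=150) → Red
  Southcross at 9 (w=60) → Red
  Westmoor at 17 (w=450) → Red
  Eastvale at 34 (w=6) → Red
  Northgate at 38 (w=8) → Red
  Midtown at 74 (w=450) → Blue
Red captures 774; Blue captures 450.

774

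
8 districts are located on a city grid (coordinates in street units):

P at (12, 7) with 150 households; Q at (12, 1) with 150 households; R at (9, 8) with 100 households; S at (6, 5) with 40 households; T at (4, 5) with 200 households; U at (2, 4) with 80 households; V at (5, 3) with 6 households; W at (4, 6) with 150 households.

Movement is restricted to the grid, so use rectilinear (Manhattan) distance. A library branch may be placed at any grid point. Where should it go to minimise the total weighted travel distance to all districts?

(6, 5)

Manhattan distance separates: Σwᵢ(|x−xᵢ|+|y−yᵢ|) = Σwᵢ|x−xᵢ| + Σwᵢ|y−yᵢ|, so x and y are optimised independently as 1-D weighted medians.
Total weight W = 876; half = 438.
x-coordinate, sorted with cumulative weight:
  x=2 (U, w=80) cum 80
  x=4 (T, w=200) cum 280
  x=4 (W, w=150) cum 430
  x=5 (V, w=6) cum 436
  x=6 (S, w=40) cum 476  ← median
  x=9 (R, w=100) cum 576
  x=12 (P, w=150) cum 726
  x=12 (Q, w=150) cum 876
⇒ x* = 6
y-coordinate, sorted with cumulative weight:
  y=1 (Q, w=150) cum 150
  y=3 (V, w=6) cum 156
  y=4 (U, w=80) cum 236
  y=5 (S, w=40) cum 276
  y=5 (T, w=200) cum 476  ← median
  y=6 (W, w=150) cum 626
  y=7 (P, w=150) cum 776
  y=8 (R, w=100) cum 876
⇒ y* = 5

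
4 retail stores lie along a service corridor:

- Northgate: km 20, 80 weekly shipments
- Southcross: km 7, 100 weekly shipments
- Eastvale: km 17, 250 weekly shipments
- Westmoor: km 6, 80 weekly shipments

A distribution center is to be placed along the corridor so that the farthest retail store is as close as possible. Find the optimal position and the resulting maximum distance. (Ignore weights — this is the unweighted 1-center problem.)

location 13, max distance 7

The 1-center on a line is the midpoint of the two extreme points: leftmost at 6, rightmost at 20.
Optimal location = (6 + 20)/2 = 13; maximum distance = (20 − 6)/2 = 7.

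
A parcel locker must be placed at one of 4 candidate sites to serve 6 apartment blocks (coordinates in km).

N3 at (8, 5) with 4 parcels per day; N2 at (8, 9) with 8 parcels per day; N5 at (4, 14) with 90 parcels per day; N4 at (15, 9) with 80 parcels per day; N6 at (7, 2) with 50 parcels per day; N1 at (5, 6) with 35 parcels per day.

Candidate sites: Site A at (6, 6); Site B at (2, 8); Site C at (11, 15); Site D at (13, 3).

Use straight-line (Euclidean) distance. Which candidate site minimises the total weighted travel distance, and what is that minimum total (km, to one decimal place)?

Total weighted distance at each candidate:
  Site A (6, 6): total = 1780.0
  Site B (2, 8): total = 2204.5
  Site C (11, 15): total = 2367.4
  Site D (13, 3): total = 2472.3
Minimum is at Site A with total 1780.0 km.

Site A, total 1780.0 km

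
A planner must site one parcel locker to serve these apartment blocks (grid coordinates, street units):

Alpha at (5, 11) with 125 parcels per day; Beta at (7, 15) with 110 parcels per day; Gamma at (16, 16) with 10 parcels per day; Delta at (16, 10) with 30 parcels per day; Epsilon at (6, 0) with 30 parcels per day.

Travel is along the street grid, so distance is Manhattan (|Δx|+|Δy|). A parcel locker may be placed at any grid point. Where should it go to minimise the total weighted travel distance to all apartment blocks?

(6, 11)

Manhattan distance separates: Σwᵢ(|x−xᵢ|+|y−yᵢ|) = Σwᵢ|x−xᵢ| + Σwᵢ|y−yᵢ|, so x and y are optimised independently as 1-D weighted medians.
Total weight W = 305; half = 152.5.
x-coordinate, sorted with cumulative weight:
  x=5 (Alpha, w=125) cum 125
  x=6 (Epsilon, w=30) cum 155  ← median
  x=7 (Beta, w=110) cum 265
  x=16 (Gamma, w=10) cum 275
  x=16 (Delta, w=30) cum 305
⇒ x* = 6
y-coordinate, sorted with cumulative weight:
  y=0 (Epsilon, w=30) cum 30
  y=10 (Delta, w=30) cum 60
  y=11 (Alpha, w=125) cum 185  ← median
  y=15 (Beta, w=110) cum 295
  y=16 (Gamma, w=10) cum 305
⇒ y* = 11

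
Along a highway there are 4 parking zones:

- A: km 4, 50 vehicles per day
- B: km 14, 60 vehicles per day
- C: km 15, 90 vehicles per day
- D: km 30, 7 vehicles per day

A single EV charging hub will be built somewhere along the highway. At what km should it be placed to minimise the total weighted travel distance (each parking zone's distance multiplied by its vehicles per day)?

For a sum of weighted absolute distances on a line, the optimum is the weighted median (not the mean). Total weight W = 207; half-weight = 103.5.
Sort by position and accumulate weight:
  km 4 (A, w=50) → cum 50
  km 14 (B, w=60) → cum 110  ≥ 103.5 → median here
  km 15 (C, w=90) → cum 200
  km 30 (D, w=7) → cum 207
Optimal location: km 14.

x = 14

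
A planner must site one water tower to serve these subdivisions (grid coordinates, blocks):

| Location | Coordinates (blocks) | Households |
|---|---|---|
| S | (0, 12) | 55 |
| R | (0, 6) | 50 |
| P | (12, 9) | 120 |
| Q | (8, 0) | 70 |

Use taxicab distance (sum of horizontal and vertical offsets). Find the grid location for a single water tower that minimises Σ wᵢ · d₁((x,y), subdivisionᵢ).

Manhattan distance separates: Σwᵢ(|x−xᵢ|+|y−yᵢ|) = Σwᵢ|x−xᵢ| + Σwᵢ|y−yᵢ|, so x and y are optimised independently as 1-D weighted medians.
Total weight W = 295; half = 147.5.
x-coordinate, sorted with cumulative weight:
  x=0 (S, w=55) cum 55
  x=0 (R, w=50) cum 105
  x=8 (Q, w=70) cum 175  ← median
  x=12 (P, w=120) cum 295
⇒ x* = 8
y-coordinate, sorted with cumulative weight:
  y=0 (Q, w=70) cum 70
  y=6 (R, w=50) cum 120
  y=9 (P, w=120) cum 240  ← median
  y=12 (S, w=55) cum 295
⇒ y* = 9

(8, 9)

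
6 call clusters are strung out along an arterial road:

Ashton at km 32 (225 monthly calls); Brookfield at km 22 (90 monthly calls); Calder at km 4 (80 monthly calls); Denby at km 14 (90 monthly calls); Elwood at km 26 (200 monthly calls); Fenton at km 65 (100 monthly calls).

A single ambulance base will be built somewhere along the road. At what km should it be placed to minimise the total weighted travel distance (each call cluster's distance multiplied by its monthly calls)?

x = 26

For a sum of weighted absolute distances on a line, the optimum is the weighted median (not the mean). Total weight W = 785; half-weight = 392.5.
Sort by position and accumulate weight:
  km 4 (Calder, w=80) → cum 80
  km 14 (Denby, w=90) → cum 170
  km 22 (Brookfield, w=90) → cum 260
  km 26 (Elwood, w=200) → cum 460  ≥ 392.5 → median here
  km 32 (Ashton, w=225) → cum 685
  km 65 (Fenton, w=100) → cum 785
Optimal location: km 26.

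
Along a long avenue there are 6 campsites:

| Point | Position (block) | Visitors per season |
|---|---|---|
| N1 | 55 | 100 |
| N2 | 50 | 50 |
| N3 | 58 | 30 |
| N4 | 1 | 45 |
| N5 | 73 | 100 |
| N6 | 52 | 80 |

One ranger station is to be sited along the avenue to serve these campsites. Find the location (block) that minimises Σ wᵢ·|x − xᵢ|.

x = 55

For a sum of weighted absolute distances on a line, the optimum is the weighted median (not the mean). Total weight W = 405; half-weight = 202.5.
Sort by position and accumulate weight:
  block 1 (N4, w=45) → cum 45
  block 50 (N2, w=50) → cum 95
  block 52 (N6, w=80) → cum 175
  block 55 (N1, w=100) → cum 275  ≥ 202.5 → median here
  block 58 (N3, w=30) → cum 305
  block 73 (N5, w=100) → cum 405
Optimal location: block 55.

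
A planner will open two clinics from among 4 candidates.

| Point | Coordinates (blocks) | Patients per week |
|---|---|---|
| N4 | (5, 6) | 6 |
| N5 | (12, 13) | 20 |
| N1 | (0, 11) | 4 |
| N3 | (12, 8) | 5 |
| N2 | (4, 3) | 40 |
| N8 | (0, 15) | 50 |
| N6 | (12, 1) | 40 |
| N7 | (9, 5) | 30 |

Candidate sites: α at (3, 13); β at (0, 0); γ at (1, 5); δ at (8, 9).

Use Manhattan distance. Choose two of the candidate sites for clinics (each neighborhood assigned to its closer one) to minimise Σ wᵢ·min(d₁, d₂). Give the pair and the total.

Evaluate every pair (each demand assigned to the nearer of the two):
  {α, δ}: total = 1521
  {α, γ}: total = 1590
  {γ, δ}: total = 1623
  {α, β}: total = 1794
  {β, δ}: total = 1871
  {β, γ}: total = 2018
Best pair: {α, δ} with total 1521.

{α, δ}, total 1521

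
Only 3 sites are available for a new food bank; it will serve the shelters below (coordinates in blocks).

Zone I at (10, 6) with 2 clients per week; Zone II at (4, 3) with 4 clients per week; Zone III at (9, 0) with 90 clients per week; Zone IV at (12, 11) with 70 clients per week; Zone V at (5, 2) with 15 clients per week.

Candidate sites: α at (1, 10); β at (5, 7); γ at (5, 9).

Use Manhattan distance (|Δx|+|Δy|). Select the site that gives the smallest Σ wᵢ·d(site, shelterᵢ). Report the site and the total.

β, total 1867 blocks

Total weighted distance at each candidate:
  α (1, 10): total = 2706
  β (5, 7): total = 1867
  γ (5, 9): total = 1949
Minimum is at β with total 1867 blocks.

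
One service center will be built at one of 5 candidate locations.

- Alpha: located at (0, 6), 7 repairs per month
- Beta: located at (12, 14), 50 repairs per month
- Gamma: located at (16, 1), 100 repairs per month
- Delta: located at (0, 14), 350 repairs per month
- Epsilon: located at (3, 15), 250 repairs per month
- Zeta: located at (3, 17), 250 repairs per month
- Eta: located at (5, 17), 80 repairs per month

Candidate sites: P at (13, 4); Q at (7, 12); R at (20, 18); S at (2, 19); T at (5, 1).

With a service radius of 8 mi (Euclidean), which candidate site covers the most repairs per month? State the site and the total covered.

Q, covering 980

Coverage radius r = 8 mi; a point is covered iff (Δx)²+(Δy)² ≤ 8² = 64.
  P (13, 4): covers {Gamma} → 100
  Q (7, 12): covers {Beta, Delta, Epsilon, Zeta, Eta} → 980
  R (20, 18): covers {none} → 0
  S (2, 19): covers {Delta, Epsilon, Zeta, Eta} → 930
  T (5, 1): covers {Alpha} → 7
Maximum coverage at Q: 980 repairs per month.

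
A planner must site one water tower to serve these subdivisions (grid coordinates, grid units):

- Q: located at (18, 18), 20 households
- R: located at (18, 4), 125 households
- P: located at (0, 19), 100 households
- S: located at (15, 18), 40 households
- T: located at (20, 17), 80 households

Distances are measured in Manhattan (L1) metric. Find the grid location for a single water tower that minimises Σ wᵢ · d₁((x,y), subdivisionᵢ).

(18, 17)

Manhattan distance separates: Σwᵢ(|x−xᵢ|+|y−yᵢ|) = Σwᵢ|x−xᵢ| + Σwᵢ|y−yᵢ|, so x and y are optimised independently as 1-D weighted medians.
Total weight W = 365; half = 182.5.
x-coordinate, sorted with cumulative weight:
  x=0 (P, w=100) cum 100
  x=15 (S, w=40) cum 140
  x=18 (Q, w=20) cum 160
  x=18 (R, w=125) cum 285  ← median
  x=20 (T, w=80) cum 365
⇒ x* = 18
y-coordinate, sorted with cumulative weight:
  y=4 (R, w=125) cum 125
  y=17 (T, w=80) cum 205  ← median
  y=18 (Q, w=20) cum 225
  y=18 (S, w=40) cum 265
  y=19 (P, w=100) cum 365
⇒ y* = 17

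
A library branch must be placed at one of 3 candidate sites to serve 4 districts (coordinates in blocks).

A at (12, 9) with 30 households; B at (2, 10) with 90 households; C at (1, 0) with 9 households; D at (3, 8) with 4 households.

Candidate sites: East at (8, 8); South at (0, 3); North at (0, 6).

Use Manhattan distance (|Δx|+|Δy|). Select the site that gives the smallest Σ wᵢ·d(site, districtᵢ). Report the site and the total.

Total weighted distance at each candidate:
  East (8, 8): total = 1025
  South (0, 3): total = 1418
  North (0, 6): total = 1073
Minimum is at East with total 1025 blocks.

East, total 1025 blocks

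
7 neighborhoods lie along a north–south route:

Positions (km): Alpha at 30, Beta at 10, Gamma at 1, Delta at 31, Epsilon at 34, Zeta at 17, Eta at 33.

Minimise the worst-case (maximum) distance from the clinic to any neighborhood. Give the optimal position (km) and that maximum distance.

The 1-center on a line is the midpoint of the two extreme points: leftmost at 1, rightmost at 34.
Optimal location = (1 + 34)/2 = 17.5; maximum distance = (34 − 1)/2 = 16.5.

location 17.5, max distance 16.5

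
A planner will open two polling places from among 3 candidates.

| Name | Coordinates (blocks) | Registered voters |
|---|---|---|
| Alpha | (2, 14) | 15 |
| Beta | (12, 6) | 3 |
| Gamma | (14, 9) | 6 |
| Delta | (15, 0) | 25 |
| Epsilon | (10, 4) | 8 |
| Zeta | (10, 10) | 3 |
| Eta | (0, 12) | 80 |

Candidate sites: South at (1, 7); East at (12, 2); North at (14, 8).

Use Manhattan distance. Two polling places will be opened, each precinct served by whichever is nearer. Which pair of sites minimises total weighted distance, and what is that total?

Evaluate every pair (each demand assigned to the nearer of the two):
  {South, East}: total = 853
  {South, North}: total = 925
  {East, North}: total = 1903
Best pair: {South, East} with total 853.

{South, East}, total 853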